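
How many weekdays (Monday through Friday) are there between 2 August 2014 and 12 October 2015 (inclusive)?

311 weekdays

2 August 2014 is a Saturday.
That's 437 days from start to end, counting both.
437 = 7 × 62 + 3, so there are 62 full weeks plus 3 extra days.
Each full week contributes 5 weekdays (Mon–Fri): 62 × 5 = 310.
The 3 extra days are Sat, Sun, Mon — 1 of them qualifies.
Total: 310 + 1 = 311.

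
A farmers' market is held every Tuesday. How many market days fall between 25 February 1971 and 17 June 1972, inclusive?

25 February 1971 is a Thursday.
That's 479 days from start to end, counting both.
479 = 7 × 68 + 3, so there are 68 full weeks plus 3 extra days.
Each full week contributes one Tuesday: 68 so far.
The 3 extra days are Thu, Fri, Sat — none qualify.
Total: 68 + 0 = 68.

68 Tuesdays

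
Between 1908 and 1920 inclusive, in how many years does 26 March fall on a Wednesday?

2

Day of week of March 26 in each year:
1908: Thu, 1909: Fri, 1910: Sat, 1911: Sun, 1912: Tue, 1913: Wed ✓, 1914: Thu, 1915: Fri, 1916: Sun, 1917: Mon, 1918: Tue, 1919: Wed ✓, 1920: Fri
Wednesdays: 1913, 1919.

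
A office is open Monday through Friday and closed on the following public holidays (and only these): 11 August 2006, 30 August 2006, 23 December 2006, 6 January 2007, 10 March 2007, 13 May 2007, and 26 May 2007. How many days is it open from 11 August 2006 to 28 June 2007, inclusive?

11 August 2006 is a Friday.
That's 322 days from start to end, counting both.
322 = 7 × 46, so the span is exactly 46 full weeks.
Each full week contributes 5 weekdays (Mon–Fri): 46 × 5 = 230.
Total: 230.
Holidays: 11 August 2006 (Fri); 30 August 2006 (Wed); 23 December 2006 (Sat); 6 January 2007 (Sat); 10 March 2007 (Sat); 13 May 2007 (Sun); 26 May 2007 (Sat).
2 of the 7 holidays fall on weekdays; the rest are weekends and were already excluded.
Business days: 230 − 2 = 228.

228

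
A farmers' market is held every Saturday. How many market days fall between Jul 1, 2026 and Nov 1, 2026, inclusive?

18 Saturdays

Jul 1, 2026 is a Wednesday.
From Jul 1, 2026 to Nov 1, 2026 is 124 days inclusive.
124 = 7 × 17 + 5, so there are 17 full weeks plus 5 extra days.
Each full week contributes one Saturday: 17 so far.
The 5 extra days are Wed, Thu, Fri, Sat, Sun — 1 of them qualifies.
Total: 17 + 1 = 18.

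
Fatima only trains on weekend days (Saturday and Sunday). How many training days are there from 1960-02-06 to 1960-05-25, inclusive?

1960-02-06 is a Saturday.
The range spans 110 days (inclusive of both endpoints).
110 = 7 × 15 + 5, so there are 15 full weeks plus 5 extra days.
Each full week contributes 2 weekend days (Sat, Sun): 15 × 2 = 30.
The 5 extra days are Sat, Sun, Mon, Tue, Wed — 2 of them qualify.
Total: 30 + 2 = 32.

32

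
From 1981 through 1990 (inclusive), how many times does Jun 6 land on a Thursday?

Day of week of June 6 in each year:
1981: Sat, 1982: Sun, 1983: Mon, 1984: Wed, 1985: Thu ✓, 1986: Fri, 1987: Sat, 1988: Mon, 1989: Tue, 1990: Wed
Thursdays: 1985.

1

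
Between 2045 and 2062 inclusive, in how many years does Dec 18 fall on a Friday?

Day of week of December 18 in each year:
2045: Mon, 2046: Tue, 2047: Wed, 2048: Fri ✓, 2049: Sat, 2050: Sun, 2051: Mon, 2052: Wed, 2053: Thu, 2054: Fri ✓, 2055: Sat, 2056: Mon, 2057: Tue, 2058: Wed, 2059: Thu, 2060: Sat, 2061: Sun, 2062: Mon
Fridays: 2048, 2054.

2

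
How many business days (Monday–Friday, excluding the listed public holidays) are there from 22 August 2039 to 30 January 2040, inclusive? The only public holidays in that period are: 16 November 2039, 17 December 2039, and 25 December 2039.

115

22 August 2039 is a Monday.
From 22 August 2039 to 30 January 2040 is 162 days inclusive.
162 = 7 × 23 + 1, so there are 23 full weeks plus 1 extra day.
Each full week contributes 5 weekdays (Mon–Fri): 23 × 5 = 115.
The 1 extra day is Monday — 1 of them qualifies.
Total: 115 + 1 = 116.
Holidays: 16 November 2039 (Wed); 17 December 2039 (Sat); 25 December 2039 (Sun).
1 of the 3 holidays fall on weekdays; the rest are weekends and were already excluded.
Business days: 116 − 1 = 115.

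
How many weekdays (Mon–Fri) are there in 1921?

260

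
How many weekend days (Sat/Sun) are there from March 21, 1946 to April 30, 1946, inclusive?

12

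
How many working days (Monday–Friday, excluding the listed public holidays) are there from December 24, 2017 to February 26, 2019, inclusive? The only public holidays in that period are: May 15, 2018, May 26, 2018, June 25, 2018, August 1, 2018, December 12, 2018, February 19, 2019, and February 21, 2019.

December 24, 2017 is a Sunday.
That's 430 days from start to end, counting both.
430 = 7 × 61 + 3, so there are 61 full weeks plus 3 extra days.
Each full week contributes 5 weekdays (Mon–Fri): 61 × 5 = 305.
The 3 extra days are Sunday, Monday, Tuesday — 2 of them qualify.
Total: 305 + 2 = 307.
Holidays: May 15, 2018 (Tue); May 26, 2018 (Sat); June 25, 2018 (Mon); August 1, 2018 (Wed); December 12, 2018 (Wed); February 19, 2019 (Tue); February 21, 2019 (Thu).
6 of the 7 holidays fall on weekdays; the rest are weekends and were already excluded.
Business days: 307 − 6 = 301.

301 working days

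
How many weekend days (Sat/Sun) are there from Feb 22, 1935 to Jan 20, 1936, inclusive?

96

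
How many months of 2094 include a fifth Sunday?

A month has five Sundays exactly when Sunday falls within its first (length − 28) days.
Jan: 31 days, starts Fri → 5 of Fri, Sat, Sun ✓
Feb: 28 days, starts Mon → 5 of (none)
Mar: 31 days, starts Mon → 5 of Mon, Tue, Wed
Apr: 30 days, starts Thu → 5 of Thu, Fri
May: 31 days, starts Sat → 5 of Sat, Sun, Mon ✓
Jun: 30 days, starts Tue → 5 of Tue, Wed
Jul: 31 days, starts Thu → 5 of Thu, Fri, Sat
Aug: 31 days, starts Sun → 5 of Sun, Mon, Tue ✓
Sep: 30 days, starts Wed → 5 of Wed, Thu
Oct: 31 days, starts Fri → 5 of Fri, Sat, Sun ✓
Nov: 30 days, starts Mon → 5 of Mon, Tue
Dec: 31 days, starts Wed → 5 of Wed, Thu, Fri
Months with five Sundays: Jan, May, Aug, Oct.

4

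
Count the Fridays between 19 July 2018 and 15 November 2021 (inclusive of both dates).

174 Fridays

19 July 2018 is a Thursday.
From 19 July 2018 to 15 November 2021 is 1216 days inclusive.
1216 = 7 × 173 + 5, so there are 173 full weeks plus 5 extra days.
Each full week contributes one Friday: 173 so far.
The 5 extra days are Thursday, Friday, Saturday, Sunday, Monday — 1 of them qualifies.
Total: 173 + 1 = 174.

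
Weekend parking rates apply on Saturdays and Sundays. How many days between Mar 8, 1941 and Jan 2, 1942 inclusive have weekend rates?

86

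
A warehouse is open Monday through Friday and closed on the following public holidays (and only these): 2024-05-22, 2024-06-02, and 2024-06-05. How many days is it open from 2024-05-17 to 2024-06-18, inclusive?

21 business days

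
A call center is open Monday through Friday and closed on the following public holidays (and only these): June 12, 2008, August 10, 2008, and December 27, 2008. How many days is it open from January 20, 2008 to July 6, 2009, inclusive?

January 20, 2008 is a Sunday.
From January 20, 2008 to July 6, 2009 is 534 days inclusive.
534 = 7 × 76 + 2, so there are 76 full weeks plus 2 extra days.
Each full week contributes 5 weekdays (Mon–Fri): 76 × 5 = 380.
The 2 extra days are Sunday, Monday — 1 of them qualifies.
Total: 380 + 1 = 381.
Holidays: June 12, 2008 (Thu); August 10, 2008 (Sun); December 27, 2008 (Sat).
1 of the 3 holidays fall on weekdays; the rest are weekends and were already excluded.
Business days: 381 − 1 = 380.

380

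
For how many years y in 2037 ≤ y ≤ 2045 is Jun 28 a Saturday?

Day of week of June 28 in each year:
2037: Sun, 2038: Mon, 2039: Tue, 2040: Thu, 2041: Fri, 2042: Sat ✓, 2043: Sun, 2044: Tue, 2045: Wed
Saturdays: 2042.

1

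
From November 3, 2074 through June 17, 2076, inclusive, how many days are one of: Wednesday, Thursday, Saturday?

254

November 3, 2074 is a Saturday.
From November 3, 2074 to June 17, 2076 is 593 days inclusive.
593 = 7 × 84 + 5, so there are 84 full weeks plus 5 extra days.
Each full week contributes 3 days from the set (Wed, Thu, Sat): 84 × 3 = 252.
The 5 extra days are Sat, Sun, Mon, Tue, Wed — 2 of them qualify.
Total: 252 + 2 = 254.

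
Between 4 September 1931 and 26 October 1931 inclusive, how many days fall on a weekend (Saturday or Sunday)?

4 September 1931 is a Friday.
The range spans 53 days (inclusive of both endpoints).
53 = 7 × 7 + 4, so there are 7 full weeks plus 4 extra days.
Each full week contributes 2 weekend days (Sat, Sun): 7 × 2 = 14.
The 4 extra days are Fri, Sat, Sun, Mon — 2 of them qualify.
Total: 14 + 2 = 16.

16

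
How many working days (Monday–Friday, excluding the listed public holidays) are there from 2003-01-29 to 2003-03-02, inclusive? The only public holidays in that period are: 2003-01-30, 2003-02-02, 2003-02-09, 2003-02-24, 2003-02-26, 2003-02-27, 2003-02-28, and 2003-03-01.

2003-01-29 is a Wednesday.
That's 33 days from start to end, counting both.
33 = 7 × 4 + 5, so there are 4 full weeks plus 5 extra days.
Each full week contributes 5 weekdays (Mon–Fri): 4 × 5 = 20.
The 5 extra days are Wednesday, Thursday, Friday, Saturday, Sunday — 3 of them qualify.
Total: 20 + 3 = 23.
Holidays: 2003-01-30 (Thu); 2003-02-02 (Sun); 2003-02-09 (Sun); 2003-02-24 (Mon); 2003-02-26 (Wed); 2003-02-27 (Thu); 2003-02-28 (Fri); 2003-03-01 (Sat).
5 of the 8 holidays fall on weekdays; the rest are weekends and were already excluded.
Business days: 23 − 5 = 18.

18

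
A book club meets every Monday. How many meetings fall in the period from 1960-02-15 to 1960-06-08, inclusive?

1960-02-15 is a Monday.
The range spans 115 days (inclusive of both endpoints).
115 = 7 × 16 + 3, so there are 16 full weeks plus 3 extra days.
Each full week contributes one Monday: 16 so far.
The 3 extra days are Mon, Tue, Wed — 1 of them qualifies.
Total: 16 + 1 = 17.

17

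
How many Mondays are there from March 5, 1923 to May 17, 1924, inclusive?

March 5, 1923 is a Monday.
That's 440 days from start to end, counting both.
440 = 7 × 62 + 6, so there are 62 full weeks plus 6 extra days.
Each full week contributes one Monday: 62 so far.
The 6 extra days are Mon, Tue, Wed, Thu, Fri, Sat — 1 of them qualifies.
Total: 62 + 1 = 63.

63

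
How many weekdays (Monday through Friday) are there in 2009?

1 January 2009 is a Thursday.
From 1 January 2009 to 31 December 2009 is 365 days inclusive.
365 = 7 × 52 + 1, so there are 52 full weeks plus 1 extra day.
Each full week contributes 5 weekdays (Mon–Fri): 52 × 5 = 260.
The 1 extra day is Thu — 1 of them qualifies.
Total: 260 + 1 = 261.

261 weekdays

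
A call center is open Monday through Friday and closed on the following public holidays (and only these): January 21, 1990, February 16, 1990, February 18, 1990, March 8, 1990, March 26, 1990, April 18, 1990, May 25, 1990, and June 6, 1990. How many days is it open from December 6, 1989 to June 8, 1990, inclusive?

December 6, 1989 is a Wednesday.
That's 185 days from start to end, counting both.
185 = 7 × 26 + 3, so there are 26 full weeks plus 3 extra days.
Each full week contributes 5 weekdays (Mon–Fri): 26 × 5 = 130.
The 3 extra days are Wed, Thu, Fri — 3 of them qualify.
Total: 130 + 3 = 133.
Holidays: January 21, 1990 (Sun); February 16, 1990 (Fri); February 18, 1990 (Sun); March 8, 1990 (Thu); March 26, 1990 (Mon); April 18, 1990 (Wed); May 25, 1990 (Fri); June 6, 1990 (Wed).
6 of the 8 holidays fall on weekdays; the rest are weekends and were already excluded.
Business days: 133 − 6 = 127.

127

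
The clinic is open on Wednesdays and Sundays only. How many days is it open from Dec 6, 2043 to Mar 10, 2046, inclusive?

Dec 6, 2043 is a Sunday.
From Dec 6, 2043 to Mar 10, 2046 is 826 days inclusive.
826 = 7 × 118, so the span is exactly 118 full weeks.
Each full week contributes 2 days from the set (Wed, Sun): 118 × 2 = 236.
Total: 236.

236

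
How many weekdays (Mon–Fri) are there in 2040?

1 January 2040 is a Sunday.
The range spans 366 days (inclusive of both endpoints).
366 = 7 × 52 + 2, so there are 52 full weeks plus 2 extra days.
Each full week contributes 5 weekdays (Mon–Fri): 52 × 5 = 260.
The 2 extra days are Sun, Mon — 1 of them qualifies.
Total: 260 + 1 = 261.

261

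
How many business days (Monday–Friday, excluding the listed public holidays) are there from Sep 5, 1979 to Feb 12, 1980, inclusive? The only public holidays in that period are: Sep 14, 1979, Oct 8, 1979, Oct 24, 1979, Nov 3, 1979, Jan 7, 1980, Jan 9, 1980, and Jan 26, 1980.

Sep 5, 1979 is a Wednesday.
From Sep 5, 1979 to Feb 12, 1980 is 161 days inclusive.
161 = 7 × 23, so the span is exactly 23 full weeks.
Each full week contributes 5 weekdays (Mon–Fri): 23 × 5 = 115.
Holidays: Sep 14, 1979 (Fri); Oct 8, 1979 (Mon); Oct 24, 1979 (Wed); Nov 3, 1979 (Sat); Jan 7, 1980 (Mon); Jan 9, 1980 (Wed); Jan 26, 1980 (Sat).
5 of the 7 holidays fall on weekdays; the rest are weekends and were already excluded.
Business days: 115 − 5 = 110.

110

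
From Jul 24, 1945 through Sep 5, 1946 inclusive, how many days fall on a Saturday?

58 Saturdays

Jul 24, 1945 is a Tuesday.
From Jul 24, 1945 to Sep 5, 1946 is 409 days inclusive.
409 = 7 × 58 + 3, so there are 58 full weeks plus 3 extra days.
Each full week contributes one Saturday: 58 so far.
The 3 extra days are Tue, Wed, Thu — none qualify.
Total: 58 + 0 = 58.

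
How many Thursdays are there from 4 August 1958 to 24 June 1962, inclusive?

203 Thursdays

4 August 1958 is a Monday.
From 4 August 1958 to 24 June 1962 is 1421 days inclusive.
1421 = 7 × 203, so the span is exactly 203 full weeks.
Each full week contributes one Thursday: 203 so far.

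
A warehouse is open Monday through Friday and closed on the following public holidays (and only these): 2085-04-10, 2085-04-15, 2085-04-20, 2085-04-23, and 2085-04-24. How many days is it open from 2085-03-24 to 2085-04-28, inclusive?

21 working days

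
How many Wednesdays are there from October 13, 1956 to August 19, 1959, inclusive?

149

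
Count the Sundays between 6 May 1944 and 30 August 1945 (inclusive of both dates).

6 May 1944 is a Saturday.
From 6 May 1944 to 30 August 1945 is 482 days inclusive.
482 = 7 × 68 + 6, so there are 68 full weeks plus 6 extra days.
Each full week contributes one Sunday: 68 so far.
The 6 extra days are Saturday, Sunday, Monday, Tuesday, Wednesday, Thursday — 1 of them qualifies.
Total: 68 + 1 = 69.

69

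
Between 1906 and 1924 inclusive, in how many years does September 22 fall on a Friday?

3

Day of week of September 22 in each year:
1906: Sat, 1907: Sun, 1908: Tue, 1909: Wed, 1910: Thu, 1911: Fri ✓, 1912: Sun, 1913: Mon, 1914: Tue, 1915: Wed, 1916: Fri ✓, 1917: Sat, 1918: Sun, 1919: Mon, 1920: Wed, 1921: Thu, 1922: Fri ✓, 1923: Sat, 1924: Mon
Fridays: 1911, 1916, 1922.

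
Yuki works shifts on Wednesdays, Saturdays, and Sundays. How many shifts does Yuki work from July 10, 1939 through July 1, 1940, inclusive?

July 10, 1939 is a Monday.
From July 10, 1939 to July 1, 1940 is 358 days inclusive.
358 = 7 × 51 + 1, so there are 51 full weeks plus 1 extra day.
Each full week contributes 3 days from the set (Wed, Sat, Sun): 51 × 3 = 153.
The 1 extra day is Monday — none qualify.
Total: 153 + 0 = 153.

153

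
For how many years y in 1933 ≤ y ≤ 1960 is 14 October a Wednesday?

Day of week of October 14 in each year:
1933: Sat, 1934: Sun, 1935: Mon, 1936: Wed ✓, 1937: Thu, 1938: Fri, 1939: Sat, 1940: Mon, 1941: Tue, 1942: Wed ✓, 1943: Thu, 1944: Sat, 1945: Sun, 1946: Mon, 1947: Tue, 1948: Thu, 1949: Fri, 1950: Sat, 1951: Sun, 1952: Tue, 1953: Wed ✓, 1954: Thu, 1955: Fri, 1956: Sun, 1957: Mon, 1958: Tue, 1959: Wed ✓, 1960: Fri
Wednesdays: 1936, 1942, 1953, 1959.

4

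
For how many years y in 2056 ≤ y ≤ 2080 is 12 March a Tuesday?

Day of week of March 12 in each year:
2056: Sun, 2057: Mon, 2058: Tue ✓, 2059: Wed, 2060: Fri, 2061: Sat, 2062: Sun, 2063: Mon, 2064: Wed, 2065: Thu, 2066: Fri, 2067: Sat, 2068: Mon, 2069: Tue ✓, 2070: Wed, 2071: Thu, 2072: Sat, 2073: Sun, 2074: Mon, 2075: Tue ✓, 2076: Thu, 2077: Fri, 2078: Sat, 2079: Sun, 2080: Tue ✓
Tuesdays: 2058, 2069, 2075, 2080.

4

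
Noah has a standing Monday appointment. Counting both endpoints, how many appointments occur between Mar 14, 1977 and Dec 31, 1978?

94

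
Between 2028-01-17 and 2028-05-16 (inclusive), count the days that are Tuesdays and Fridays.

35

2028-01-17 is a Monday.
The range spans 121 days (inclusive of both endpoints).
121 = 7 × 17 + 2, so there are 17 full weeks plus 2 extra days.
Each full week contributes 2 days from the set (Tue, Fri): 17 × 2 = 34.
The 2 extra days are Mon, Tue — 1 of them qualifies.
Total: 34 + 1 = 35.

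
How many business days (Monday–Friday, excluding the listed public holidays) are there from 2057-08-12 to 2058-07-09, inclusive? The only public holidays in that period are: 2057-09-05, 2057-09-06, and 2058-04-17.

2057-08-12 is a Sunday.
The range spans 332 days (inclusive of both endpoints).
332 = 7 × 47 + 3, so there are 47 full weeks plus 3 extra days.
Each full week contributes 5 weekdays (Mon–Fri): 47 × 5 = 235.
The 3 extra days are Sunday, Monday, Tuesday — 2 of them qualify.
Total: 235 + 2 = 237.
Holidays: 2057-09-05 (Wed); 2057-09-06 (Thu); 2058-04-17 (Wed).
All 3 holidays fall on weekdays, so subtract 3.
Business days: 237 − 3 = 234.

234 business days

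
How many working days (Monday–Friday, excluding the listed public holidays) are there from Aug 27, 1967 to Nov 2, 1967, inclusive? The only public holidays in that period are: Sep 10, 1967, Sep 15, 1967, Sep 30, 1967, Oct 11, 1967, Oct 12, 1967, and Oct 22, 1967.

46

Aug 27, 1967 is a Sunday.
The range spans 68 days (inclusive of both endpoints).
68 = 7 × 9 + 5, so there are 9 full weeks plus 5 extra days.
Each full week contributes 5 weekdays (Mon–Fri): 9 × 5 = 45.
The 5 extra days are Sun, Mon, Tue, Wed, Thu — 4 of them qualify.
Total: 45 + 4 = 49.
Holidays: Sep 10, 1967 (Sun); Sep 15, 1967 (Fri); Sep 30, 1967 (Sat); Oct 11, 1967 (Wed); Oct 12, 1967 (Thu); Oct 22, 1967 (Sun).
3 of the 6 holidays fall on weekdays; the rest are weekends and were already excluded.
Business days: 49 − 3 = 46.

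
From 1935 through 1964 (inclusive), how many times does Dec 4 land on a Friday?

5

Day of week of December 4 in each year:
1935: Wed, 1936: Fri ✓, 1937: Sat, 1938: Sun, 1939: Mon, 1940: Wed, 1941: Thu, 1942: Fri ✓, 1943: Sat, 1944: Mon, 1945: Tue, 1946: Wed, 1947: Thu, 1948: Sat, 1949: Sun, 1950: Mon, 1951: Tue, 1952: Thu, 1953: Fri ✓, 1954: Sat, 1955: Sun, 1956: Tue, 1957: Wed, 1958: Thu, 1959: Fri ✓, 1960: Sun, 1961: Mon, 1962: Tue, 1963: Wed, 1964: Fri ✓
Fridays: 1936, 1942, 1953, 1959, 1964.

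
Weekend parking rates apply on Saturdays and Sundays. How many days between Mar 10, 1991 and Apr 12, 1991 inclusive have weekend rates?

9

Mar 10, 1991 is a Sunday.
From Mar 10, 1991 to Apr 12, 1991 is 34 days inclusive.
34 = 7 × 4 + 6, so there are 4 full weeks plus 6 extra days.
Each full week contributes 2 weekend days (Sat, Sun): 4 × 2 = 8.
The 6 extra days are Sunday, Monday, Tuesday, Wednesday, Thursday, Friday — 1 of them qualifies.
Total: 8 + 1 = 9.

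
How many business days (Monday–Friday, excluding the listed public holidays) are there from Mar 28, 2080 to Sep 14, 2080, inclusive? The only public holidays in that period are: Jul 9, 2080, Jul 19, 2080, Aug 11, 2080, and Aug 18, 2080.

120 business days

Mar 28, 2080 is a Thursday.
The range spans 171 days (inclusive of both endpoints).
171 = 7 × 24 + 3, so there are 24 full weeks plus 3 extra days.
Each full week contributes 5 weekdays (Mon–Fri): 24 × 5 = 120.
The 3 extra days are Thursday, Friday, Saturday — 2 of them qualify.
Total: 120 + 2 = 122.
Holidays: Jul 9, 2080 (Tue); Jul 19, 2080 (Fri); Aug 11, 2080 (Sun); Aug 18, 2080 (Sun).
2 of the 4 holidays fall on weekdays; the rest are weekends and were already excluded.
Business days: 122 − 2 = 120.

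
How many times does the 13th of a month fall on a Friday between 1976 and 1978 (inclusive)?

Friday-the-13ths by year:
1976: Feb, Aug
1977: May
1978: Jan, Oct

5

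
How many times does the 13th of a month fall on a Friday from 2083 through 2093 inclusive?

Friday-the-13ths by year:
2083: Aug
2084: Oct
2085: Apr, Jul
2086: Sep, Dec
2087: Jun
2088: Feb, Aug
2089: May
2090: Jan, Oct
2091: Apr, Jul
2092: Jun
2093: Feb, Mar, Nov

18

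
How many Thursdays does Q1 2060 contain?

13

Jan 1, 2060 is a Thursday.
The range spans 91 days (inclusive of both endpoints).
91 = 7 × 13, so the span is exactly 13 full weeks.
Each full week contributes one Thursday: 13 so far.
Total: 13.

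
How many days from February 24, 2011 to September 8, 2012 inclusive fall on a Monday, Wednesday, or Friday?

February 24, 2011 is a Thursday.
The range spans 563 days (inclusive of both endpoints).
563 = 7 × 80 + 3, so there are 80 full weeks plus 3 extra days.
Each full week contributes 3 days from the set (Mon, Wed, Fri): 80 × 3 = 240.
The 3 extra days are Thu, Fri, Sat — 1 of them qualifies.
Total: 240 + 1 = 241.

241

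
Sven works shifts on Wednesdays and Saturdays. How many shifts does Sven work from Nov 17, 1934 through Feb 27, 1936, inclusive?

134

Nov 17, 1934 is a Saturday.
The range spans 468 days (inclusive of both endpoints).
468 = 7 × 66 + 6, so there are 66 full weeks plus 6 extra days.
Each full week contributes 2 days from the set (Wed, Sat): 66 × 2 = 132.
The 6 extra days are Saturday, Sunday, Monday, Tuesday, Wednesday, Thursday — 2 of them qualify.
Total: 132 + 2 = 134.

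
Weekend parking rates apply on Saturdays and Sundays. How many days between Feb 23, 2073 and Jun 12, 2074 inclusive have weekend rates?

Feb 23, 2073 is a Thursday.
The range spans 475 days (inclusive of both endpoints).
475 = 7 × 67 + 6, so there are 67 full weeks plus 6 extra days.
Each full week contributes 2 weekend days (Sat, Sun): 67 × 2 = 134.
The 6 extra days are Thu, Fri, Sat, Sun, Mon, Tue — 2 of them qualify.
Total: 134 + 2 = 136.

136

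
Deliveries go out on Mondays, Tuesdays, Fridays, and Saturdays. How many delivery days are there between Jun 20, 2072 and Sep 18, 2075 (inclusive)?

Jun 20, 2072 is a Monday.
That's 1186 days from start to end, counting both.
1186 = 7 × 169 + 3, so there are 169 full weeks plus 3 extra days.
Each full week contributes 4 days from the set (Mon, Tue, Fri, Sat): 169 × 4 = 676.
The 3 extra days are Mon, Tue, Wed — 2 of them qualify.
Total: 676 + 2 = 678.

678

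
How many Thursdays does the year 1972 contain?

1972-01-01 is a Saturday.
That's 366 days from start to end, counting both.
366 = 7 × 52 + 2, so there are 52 full weeks plus 2 extra days.
Each full week contributes one Thursday: 52 so far.
The 2 extra days are Sat, Sun — none qualify.
Total: 52 + 0 = 52.

52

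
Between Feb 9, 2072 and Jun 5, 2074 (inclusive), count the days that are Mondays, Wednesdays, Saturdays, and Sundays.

Feb 9, 2072 is a Tuesday.
That's 848 days from start to end, counting both.
848 = 7 × 121 + 1, so there are 121 full weeks plus 1 extra day.
Each full week contributes 4 days from the set (Mon, Wed, Sat, Sun): 121 × 4 = 484.
The 1 extra day is Tue — none qualify.
Total: 484 + 0 = 484.

484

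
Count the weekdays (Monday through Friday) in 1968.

Jan 1, 1968 is a Monday.
The range spans 366 days (inclusive of both endpoints).
366 = 7 × 52 + 2, so there are 52 full weeks plus 2 extra days.
Each full week contributes 5 weekdays (Mon–Fri): 52 × 5 = 260.
The 2 extra days are Mon, Tue — 2 of them qualify.
Total: 260 + 2 = 262.

262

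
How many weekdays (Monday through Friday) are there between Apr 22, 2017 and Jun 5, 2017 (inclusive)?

Apr 22, 2017 is a Saturday.
The range spans 45 days (inclusive of both endpoints).
45 = 7 × 6 + 3, so there are 6 full weeks plus 3 extra days.
Each full week contributes 5 weekdays (Mon–Fri): 6 × 5 = 30.
The 3 extra days are Saturday, Sunday, Monday — 1 of them qualifies.
Total: 30 + 1 = 31.

31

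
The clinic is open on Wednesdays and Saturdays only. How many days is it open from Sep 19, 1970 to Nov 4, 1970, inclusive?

Sep 19, 1970 is a Saturday.
From Sep 19, 1970 to Nov 4, 1970 is 47 days inclusive.
47 = 7 × 6 + 5, so there are 6 full weeks plus 5 extra days.
Each full week contributes 2 days from the set (Wed, Sat): 6 × 2 = 12.
The 5 extra days are Saturday, Sunday, Monday, Tuesday, Wednesday — 2 of them qualify.
Total: 12 + 2 = 14.

14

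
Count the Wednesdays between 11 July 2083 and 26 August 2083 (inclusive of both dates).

11 July 2083 is a Sunday.
From 11 July 2083 to 26 August 2083 is 47 days inclusive.
47 = 7 × 6 + 5, so there are 6 full weeks plus 5 extra days.
Each full week contributes one Wednesday: 6 so far.
The 5 extra days are Sun, Mon, Tue, Wed, Thu — 1 of them qualifies.
Total: 6 + 1 = 7.

7 Wednesdays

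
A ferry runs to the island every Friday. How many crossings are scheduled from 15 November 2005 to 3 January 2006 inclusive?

7

15 November 2005 is a Tuesday.
From 15 November 2005 to 3 January 2006 is 50 days inclusive.
50 = 7 × 7 + 1, so there are 7 full weeks plus 1 extra day.
Each full week contributes one Friday: 7 so far.
The 1 extra day is Tue — none qualify.
Total: 7 + 0 = 7.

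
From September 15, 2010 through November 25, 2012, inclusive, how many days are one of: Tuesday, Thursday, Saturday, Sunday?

September 15, 2010 is a Wednesday.
From September 15, 2010 to November 25, 2012 is 803 days inclusive.
803 = 7 × 114 + 5, so there are 114 full weeks plus 5 extra days.
Each full week contributes 4 days from the set (Tue, Thu, Sat, Sun): 114 × 4 = 456.
The 5 extra days are Wed, Thu, Fri, Sat, Sun — 3 of them qualify.
Total: 456 + 3 = 459.

459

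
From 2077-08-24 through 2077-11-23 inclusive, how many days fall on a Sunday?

2077-08-24 is a Tuesday.
That's 92 days from start to end, counting both.
92 = 7 × 13 + 1, so there are 13 full weeks plus 1 extra day.
Each full week contributes one Sunday: 13 so far.
The 1 extra day is Tuesday — none qualify.
Total: 13 + 0 = 13.

13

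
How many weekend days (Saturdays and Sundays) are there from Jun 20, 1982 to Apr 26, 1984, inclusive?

Jun 20, 1982 is a Sunday.
That's 677 days from start to end, counting both.
677 = 7 × 96 + 5, so there are 96 full weeks plus 5 extra days.
Each full week contributes 2 weekend days (Sat, Sun): 96 × 2 = 192.
The 5 extra days are Sun, Mon, Tue, Wed, Thu — 1 of them qualifies.
Total: 192 + 1 = 193.

193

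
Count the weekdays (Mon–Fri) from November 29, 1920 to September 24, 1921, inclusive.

November 29, 1920 is a Monday.
That's 300 days from start to end, counting both.
300 = 7 × 42 + 6, so there are 42 full weeks plus 6 extra days.
Each full week contributes 5 weekdays (Mon–Fri): 42 × 5 = 210.
The 6 extra days are Mon, Tue, Wed, Thu, Fri, Sat — 5 of them qualify.
Total: 210 + 5 = 215.

215 weekdays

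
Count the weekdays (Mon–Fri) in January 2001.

23 weekdays

January 1, 2001 is a Monday.
That's 31 days from start to end, counting both.
31 = 7 × 4 + 3, so there are 4 full weeks plus 3 extra days.
Each full week contributes 5 weekdays (Mon–Fri): 4 × 5 = 20.
The 3 extra days are Monday, Tuesday, Wednesday — 3 of them qualify.
Total: 20 + 3 = 23.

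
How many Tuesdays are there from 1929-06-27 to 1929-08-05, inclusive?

1929-06-27 is a Thursday.
That's 40 days from start to end, counting both.
40 = 7 × 5 + 5, so there are 5 full weeks plus 5 extra days.
Each full week contributes one Tuesday: 5 so far.
The 5 extra days are Thu, Fri, Sat, Sun, Mon — none qualify.
Total: 5 + 0 = 5.

5 Tuesdays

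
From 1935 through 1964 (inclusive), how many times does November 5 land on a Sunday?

Day of week of November 5 in each year:
1935: Tue, 1936: Thu, 1937: Fri, 1938: Sat, 1939: Sun ✓, 1940: Tue, 1941: Wed, 1942: Thu, 1943: Fri, 1944: Sun ✓, 1945: Mon, 1946: Tue, 1947: Wed, 1948: Fri, 1949: Sat, 1950: Sun ✓, 1951: Mon, 1952: Wed, 1953: Thu, 1954: Fri, 1955: Sat, 1956: Mon, 1957: Tue, 1958: Wed, 1959: Thu, 1960: Sat, 1961: Sun ✓, 1962: Mon, 1963: Tue, 1964: Thu
Sundays: 1939, 1944, 1950, 1961.

4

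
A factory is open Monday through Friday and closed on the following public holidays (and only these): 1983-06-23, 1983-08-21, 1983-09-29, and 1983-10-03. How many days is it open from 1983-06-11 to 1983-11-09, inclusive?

1983-06-11 is a Saturday.
From 1983-06-11 to 1983-11-09 is 152 days inclusive.
152 = 7 × 21 + 5, so there are 21 full weeks plus 5 extra days.
Each full week contributes 5 weekdays (Mon–Fri): 21 × 5 = 105.
The 5 extra days are Saturday, Sunday, Monday, Tuesday, Wednesday — 3 of them qualify.
Total: 105 + 3 = 108.
Holidays: 1983-06-23 (Thu); 1983-08-21 (Sun); 1983-09-29 (Thu); 1983-10-03 (Mon).
3 of the 4 holidays fall on weekdays; the rest are weekends and were already excluded.
Business days: 108 − 3 = 105.

105 working days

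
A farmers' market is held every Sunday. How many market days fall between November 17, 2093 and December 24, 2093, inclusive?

November 17, 2093 is a Tuesday.
That's 38 days from start to end, counting both.
38 = 7 × 5 + 3, so there are 5 full weeks plus 3 extra days.
Each full week contributes one Sunday: 5 so far.
The 3 extra days are Tuesday, Wednesday, Thursday — none qualify.
Total: 5 + 0 = 5.

5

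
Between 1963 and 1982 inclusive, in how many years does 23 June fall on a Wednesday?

4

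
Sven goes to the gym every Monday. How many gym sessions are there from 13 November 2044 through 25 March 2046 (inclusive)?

13 November 2044 is a Sunday.
From 13 November 2044 to 25 March 2046 is 498 days inclusive.
498 = 7 × 71 + 1, so there are 71 full weeks plus 1 extra day.
Each full week contributes one Monday: 71 so far.
The 1 extra day is Sun — none qualify.
Total: 71 + 0 = 71.

71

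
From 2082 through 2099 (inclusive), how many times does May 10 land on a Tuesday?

Day of week of May 10 in each year:
2082: Sun, 2083: Mon, 2084: Wed, 2085: Thu, 2086: Fri, 2087: Sat, 2088: Mon, 2089: Tue ✓, 2090: Wed, 2091: Thu, 2092: Sat, 2093: Sun, 2094: Mon, 2095: Tue ✓, 2096: Thu, 2097: Fri, 2098: Sat, 2099: Sun
Tuesdays: 2089, 2095.

2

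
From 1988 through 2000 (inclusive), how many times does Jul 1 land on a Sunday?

1

Day of week of July 1 in each year:
1988: Fri, 1989: Sat, 1990: Sun ✓, 1991: Mon, 1992: Wed, 1993: Thu, 1994: Fri, 1995: Sat, 1996: Mon, 1997: Tue, 1998: Wed, 1999: Thu, 2000: Sat
Sundays: 1990.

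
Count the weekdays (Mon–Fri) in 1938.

260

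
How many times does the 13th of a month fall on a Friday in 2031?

1

The 13th falls on a Friday when the month's 13th has weekday Fri.
Jan 13 is Mon; Feb 13 is Thu; Mar 13 is Thu; Apr 13 is Sun; May 13 is Tue; Jun 13 is Fri ✓; Jul 13 is Sun; Aug 13 is Wed; Sep 13 is Sat; Oct 13 is Mon; Nov 13 is Thu; Dec 13 is Sat.
Friday the 13ths: Jun.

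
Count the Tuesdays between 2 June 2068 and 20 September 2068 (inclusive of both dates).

16 Tuesdays

2 June 2068 is a Saturday.
From 2 June 2068 to 20 September 2068 is 111 days inclusive.
111 = 7 × 15 + 6, so there are 15 full weeks plus 6 extra days.
Each full week contributes one Tuesday: 15 so far.
The 6 extra days are Sat, Sun, Mon, Tue, Wed, Thu — 1 of them qualifies.
Total: 15 + 1 = 16.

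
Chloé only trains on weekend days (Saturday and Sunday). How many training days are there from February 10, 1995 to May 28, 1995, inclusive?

32

February 10, 1995 is a Friday.
That's 108 days from start to end, counting both.
108 = 7 × 15 + 3, so there are 15 full weeks plus 3 extra days.
Each full week contributes 2 weekend days (Sat, Sun): 15 × 2 = 30.
The 3 extra days are Friday, Saturday, Sunday — 2 of them qualify.
Total: 30 + 2 = 32.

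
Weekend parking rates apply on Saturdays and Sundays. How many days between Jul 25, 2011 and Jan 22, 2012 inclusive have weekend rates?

52

Jul 25, 2011 is a Monday.
That's 182 days from start to end, counting both.
182 = 7 × 26, so the span is exactly 26 full weeks.
Each full week contributes 2 weekend days (Sat, Sun): 26 × 2 = 52.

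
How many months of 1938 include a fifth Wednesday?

A month has five Wednesdays exactly when Wednesday falls within its first (length − 28) days.
Jan: 31 days, starts Sat → 5 of Sat, Sun, Mon
Feb: 28 days, starts Tue → 5 of (none)
Mar: 31 days, starts Tue → 5 of Tue, Wed, Thu ✓
Apr: 30 days, starts Fri → 5 of Fri, Sat
May: 31 days, starts Sun → 5 of Sun, Mon, Tue
Jun: 30 days, starts Wed → 5 of Wed, Thu ✓
Jul: 31 days, starts Fri → 5 of Fri, Sat, Sun
Aug: 31 days, starts Mon → 5 of Mon, Tue, Wed ✓
Sep: 30 days, starts Thu → 5 of Thu, Fri
Oct: 31 days, starts Sat → 5 of Sat, Sun, Mon
Nov: 30 days, starts Tue → 5 of Tue, Wed ✓
Dec: 31 days, starts Thu → 5 of Thu, Fri, Sat
Months with five Wednesdays: Mar, Jun, Aug, Nov.

4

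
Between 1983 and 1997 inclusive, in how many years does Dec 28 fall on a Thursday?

Day of week of December 28 in each year:
1983: Wed, 1984: Fri, 1985: Sat, 1986: Sun, 1987: Mon, 1988: Wed, 1989: Thu ✓, 1990: Fri, 1991: Sat, 1992: Mon, 1993: Tue, 1994: Wed, 1995: Thu ✓, 1996: Sat, 1997: Sun
Thursdays: 1989, 1995.

2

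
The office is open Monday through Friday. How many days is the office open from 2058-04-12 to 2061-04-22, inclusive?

791

2058-04-12 is a Friday.
That's 1107 days from start to end, counting both.
1107 = 7 × 158 + 1, so there are 158 full weeks plus 1 extra day.
Each full week contributes 5 weekdays (Mon–Fri): 158 × 5 = 790.
The 1 extra day is Fri — 1 of them qualifies.
Total: 790 + 1 = 791.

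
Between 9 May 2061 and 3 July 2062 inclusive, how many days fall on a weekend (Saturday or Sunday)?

120

9 May 2061 is a Monday.
That's 421 days from start to end, counting both.
421 = 7 × 60 + 1, so there are 60 full weeks plus 1 extra day.
Each full week contributes 2 weekend days (Sat, Sun): 60 × 2 = 120.
The 1 extra day is Mon — none qualify.
Total: 120 + 0 = 120.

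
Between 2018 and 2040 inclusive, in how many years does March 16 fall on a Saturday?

3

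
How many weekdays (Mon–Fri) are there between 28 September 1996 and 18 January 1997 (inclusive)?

28 September 1996 is a Saturday.
From 28 September 1996 to 18 January 1997 is 113 days inclusive.
113 = 7 × 16 + 1, so there are 16 full weeks plus 1 extra day.
Each full week contributes 5 weekdays (Mon–Fri): 16 × 5 = 80.
The 1 extra day is Sat — none qualify.
Total: 80 + 0 = 80.

80 weekdays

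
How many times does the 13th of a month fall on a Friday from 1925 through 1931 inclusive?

14

Friday-the-13ths by year:
1925: Feb, Mar, Nov
1926: Aug
1927: May
1928: Jan, Apr, Jul
1929: Sep, Dec
1930: Jun
1931: Feb, Mar, Nov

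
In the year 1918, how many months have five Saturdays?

4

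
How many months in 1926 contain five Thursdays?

4

A month has five Thursdays exactly when Thursday falls within its first (length − 28) days.
Jan: 31 days, starts Fri → 5 of Fri, Sat, Sun
Feb: 28 days, starts Mon → 5 of (none)
Mar: 31 days, starts Mon → 5 of Mon, Tue, Wed
Apr: 30 days, starts Thu → 5 of Thu, Fri ✓
May: 31 days, starts Sat → 5 of Sat, Sun, Mon
Jun: 30 days, starts Tue → 5 of Tue, Wed
Jul: 31 days, starts Thu → 5 of Thu, Fri, Sat ✓
Aug: 31 days, starts Sun → 5 of Sun, Mon, Tue
Sep: 30 days, starts Wed → 5 of Wed, Thu ✓
Oct: 31 days, starts Fri → 5 of Fri, Sat, Sun
Nov: 30 days, starts Mon → 5 of Mon, Tue
Dec: 31 days, starts Wed → 5 of Wed, Thu, Fri ✓
Months with five Thursdays: Apr, Jul, Sep, Dec.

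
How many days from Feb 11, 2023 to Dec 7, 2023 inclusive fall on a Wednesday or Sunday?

Feb 11, 2023 is a Saturday.
From Feb 11, 2023 to Dec 7, 2023 is 300 days inclusive.
300 = 7 × 42 + 6, so there are 42 full weeks plus 6 extra days.
Each full week contributes 2 days from the set (Wed, Sun): 42 × 2 = 84.
The 6 extra days are Sat, Sun, Mon, Tue, Wed, Thu — 2 of them qualify.
Total: 84 + 2 = 86.

86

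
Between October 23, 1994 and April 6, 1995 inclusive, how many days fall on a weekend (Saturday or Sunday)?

47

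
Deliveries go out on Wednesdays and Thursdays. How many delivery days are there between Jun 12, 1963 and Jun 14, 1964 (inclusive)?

106

Jun 12, 1963 is a Wednesday.
The range spans 369 days (inclusive of both endpoints).
369 = 7 × 52 + 5, so there are 52 full weeks plus 5 extra days.
Each full week contributes 2 days from the set (Wed, Thu): 52 × 2 = 104.
The 5 extra days are Wed, Thu, Fri, Sat, Sun — 2 of them qualify.
Total: 104 + 2 = 106.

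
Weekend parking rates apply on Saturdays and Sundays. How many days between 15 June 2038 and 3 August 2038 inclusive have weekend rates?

15 June 2038 is a Tuesday.
That's 50 days from start to end, counting both.
50 = 7 × 7 + 1, so there are 7 full weeks plus 1 extra day.
Each full week contributes 2 weekend days (Sat, Sun): 7 × 2 = 14.
The 1 extra day is Tue — none qualify.
Total: 14 + 0 = 14.

14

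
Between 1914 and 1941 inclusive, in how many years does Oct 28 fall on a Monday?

Day of week of October 28 in each year:
1914: Wed, 1915: Thu, 1916: Sat, 1917: Sun, 1918: Mon ✓, 1919: Tue, 1920: Thu, 1921: Fri, 1922: Sat, 1923: Sun, 1924: Tue, 1925: Wed, 1926: Thu, 1927: Fri, 1928: Sun, 1929: Mon ✓, 1930: Tue, 1931: Wed, 1932: Fri, 1933: Sat, 1934: Sun, 1935: Mon ✓, 1936: Wed, 1937: Thu, 1938: Fri, 1939: Sat, 1940: Mon ✓, 1941: Tue
Mondays: 1918, 1929, 1935, 1940.

4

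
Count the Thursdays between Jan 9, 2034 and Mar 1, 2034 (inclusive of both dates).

Jan 9, 2034 is a Monday.
The range spans 52 days (inclusive of both endpoints).
52 = 7 × 7 + 3, so there are 7 full weeks plus 3 extra days.
Each full week contributes one Thursday: 7 so far.
The 3 extra days are Monday, Tuesday, Wednesday — none qualify.
Total: 7 + 0 = 7.

7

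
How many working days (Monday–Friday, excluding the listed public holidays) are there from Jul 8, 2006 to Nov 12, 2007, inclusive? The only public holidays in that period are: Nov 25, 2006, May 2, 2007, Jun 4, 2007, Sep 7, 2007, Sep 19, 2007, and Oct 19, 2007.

346

Jul 8, 2006 is a Saturday.
From Jul 8, 2006 to Nov 12, 2007 is 493 days inclusive.
493 = 7 × 70 + 3, so there are 70 full weeks plus 3 extra days.
Each full week contributes 5 weekdays (Mon–Fri): 70 × 5 = 350.
The 3 extra days are Sat, Sun, Mon — 1 of them qualifies.
Total: 350 + 1 = 351.
Holidays: Nov 25, 2006 (Sat); May 2, 2007 (Wed); Jun 4, 2007 (Mon); Sep 7, 2007 (Fri); Sep 19, 2007 (Wed); Oct 19, 2007 (Fri).
5 of the 6 holidays fall on weekdays; the rest are weekends and were already excluded.
Business days: 351 − 5 = 346.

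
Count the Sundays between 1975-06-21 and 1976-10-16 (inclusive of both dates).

69 Sundays

1975-06-21 is a Saturday.
That's 484 days from start to end, counting both.
484 = 7 × 69 + 1, so there are 69 full weeks plus 1 extra day.
Each full week contributes one Sunday: 69 so far.
The 1 extra day is Saturday — none qualify.
Total: 69 + 0 = 69.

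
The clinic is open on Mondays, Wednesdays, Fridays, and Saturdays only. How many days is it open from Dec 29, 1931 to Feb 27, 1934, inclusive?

452

Dec 29, 1931 is a Tuesday.
The range spans 792 days (inclusive of both endpoints).
792 = 7 × 113 + 1, so there are 113 full weeks plus 1 extra day.
Each full week contributes 4 days from the set (Mon, Wed, Fri, Sat): 113 × 4 = 452.
The 1 extra day is Tuesday — none qualify.
Total: 452 + 0 = 452.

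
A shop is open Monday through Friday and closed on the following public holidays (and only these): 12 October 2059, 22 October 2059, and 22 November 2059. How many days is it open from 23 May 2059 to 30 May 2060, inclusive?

23 May 2059 is a Friday.
That's 374 days from start to end, counting both.
374 = 7 × 53 + 3, so there are 53 full weeks plus 3 extra days.
Each full week contributes 5 weekdays (Mon–Fri): 53 × 5 = 265.
The 3 extra days are Friday, Saturday, Sunday — 1 of them qualifies.
Total: 265 + 1 = 266.
Holidays: 12 October 2059 (Sun); 22 October 2059 (Wed); 22 November 2059 (Sat).
1 of the 3 holidays fall on weekdays; the rest are weekends and were already excluded.
Business days: 266 − 1 = 265.

265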